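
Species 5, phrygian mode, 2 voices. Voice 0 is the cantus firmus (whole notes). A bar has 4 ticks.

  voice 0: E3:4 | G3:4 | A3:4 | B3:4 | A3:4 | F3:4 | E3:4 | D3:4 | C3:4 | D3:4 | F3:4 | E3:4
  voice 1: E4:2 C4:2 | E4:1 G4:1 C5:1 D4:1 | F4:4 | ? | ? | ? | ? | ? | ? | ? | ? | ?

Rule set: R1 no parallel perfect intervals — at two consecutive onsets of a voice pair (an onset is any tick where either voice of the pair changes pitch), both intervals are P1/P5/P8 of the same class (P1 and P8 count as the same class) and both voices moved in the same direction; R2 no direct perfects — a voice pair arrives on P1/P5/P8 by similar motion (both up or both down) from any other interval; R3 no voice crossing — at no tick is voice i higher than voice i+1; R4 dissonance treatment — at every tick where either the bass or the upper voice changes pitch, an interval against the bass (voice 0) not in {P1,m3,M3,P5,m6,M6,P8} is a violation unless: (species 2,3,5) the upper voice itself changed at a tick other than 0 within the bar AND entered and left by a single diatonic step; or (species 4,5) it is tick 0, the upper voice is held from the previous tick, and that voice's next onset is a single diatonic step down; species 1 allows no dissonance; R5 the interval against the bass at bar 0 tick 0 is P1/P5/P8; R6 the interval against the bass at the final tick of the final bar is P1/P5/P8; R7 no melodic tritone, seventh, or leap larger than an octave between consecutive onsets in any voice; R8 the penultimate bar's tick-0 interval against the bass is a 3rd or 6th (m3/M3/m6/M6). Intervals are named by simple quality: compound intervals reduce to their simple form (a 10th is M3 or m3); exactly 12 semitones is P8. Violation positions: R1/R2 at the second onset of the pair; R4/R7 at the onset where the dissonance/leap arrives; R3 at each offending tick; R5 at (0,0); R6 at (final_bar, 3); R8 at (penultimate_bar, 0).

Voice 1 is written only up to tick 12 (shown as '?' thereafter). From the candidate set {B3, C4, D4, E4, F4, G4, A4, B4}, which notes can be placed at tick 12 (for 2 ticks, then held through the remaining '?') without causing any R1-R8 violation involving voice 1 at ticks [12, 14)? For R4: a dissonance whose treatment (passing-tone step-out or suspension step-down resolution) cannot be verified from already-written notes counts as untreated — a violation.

{D4, G4}

B3: violates R7
C4: violates R4
D4: legal
E4: violates R4
F4: violates R4
G4: legal
A4: violates R4
B4: violates R2,R7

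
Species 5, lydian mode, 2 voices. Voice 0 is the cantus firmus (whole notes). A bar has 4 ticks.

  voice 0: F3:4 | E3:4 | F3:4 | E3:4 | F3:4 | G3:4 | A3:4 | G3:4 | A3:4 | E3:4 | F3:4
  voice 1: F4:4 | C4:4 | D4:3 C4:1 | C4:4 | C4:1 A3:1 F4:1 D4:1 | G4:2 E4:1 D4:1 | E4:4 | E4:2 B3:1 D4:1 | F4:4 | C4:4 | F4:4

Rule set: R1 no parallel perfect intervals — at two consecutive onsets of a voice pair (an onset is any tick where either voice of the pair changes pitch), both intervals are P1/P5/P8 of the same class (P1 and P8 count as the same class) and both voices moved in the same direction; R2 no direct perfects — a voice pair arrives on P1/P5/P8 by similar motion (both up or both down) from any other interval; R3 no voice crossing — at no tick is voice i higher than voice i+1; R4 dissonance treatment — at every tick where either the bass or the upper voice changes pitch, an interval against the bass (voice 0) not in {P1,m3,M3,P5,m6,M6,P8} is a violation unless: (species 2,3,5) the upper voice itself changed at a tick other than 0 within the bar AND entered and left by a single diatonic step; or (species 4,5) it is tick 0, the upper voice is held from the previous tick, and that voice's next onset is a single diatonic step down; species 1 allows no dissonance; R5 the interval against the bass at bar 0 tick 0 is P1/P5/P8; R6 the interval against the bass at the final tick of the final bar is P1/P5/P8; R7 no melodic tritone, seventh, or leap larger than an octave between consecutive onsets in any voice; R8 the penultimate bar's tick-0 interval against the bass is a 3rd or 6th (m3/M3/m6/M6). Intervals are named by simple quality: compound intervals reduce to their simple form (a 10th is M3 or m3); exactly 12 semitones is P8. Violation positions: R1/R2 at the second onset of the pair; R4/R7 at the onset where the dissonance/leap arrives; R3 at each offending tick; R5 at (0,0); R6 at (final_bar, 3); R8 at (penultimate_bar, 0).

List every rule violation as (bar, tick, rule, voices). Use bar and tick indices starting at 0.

(5, 0, R2, (0, 1))
(6, 0, R1, (0, 1))
(10, 0, R2, (0, 1))

bar 0: v0=F3 v1=F4 downbeat P8
bar 1: v0=E3 v1=C4 downbeat m6
bar 2: v0=F3 v1=D4 downbeat M6
bar 3: v0=E3 v1=C4 downbeat m6
bar 4: v0=F3 v1=C4 downbeat P5
bar 5: v0=G3 v1=G4 downbeat P8
bar 6: v0=A3 v1=E4 downbeat P5
bar 7: v0=G3 v1=E4 downbeat M6
bar 8: v0=A3 v1=F4 downbeat m6
bar 9: v0=E3 v1=C4 downbeat m6
bar 10: v0=F3 v1=F4 downbeat P8
  -> R2 @ bar 5 tick 0 v(0, 1): F3/D4 M6 -> G3/G4 P8 similar
  -> R1 @ bar 6 tick 0 v(0, 1): G3/D4 P5 -> A3/E4 P5 similar
  -> R2 @ bar 10 tick 0 v(0, 1): E3/C4 m6 -> F3/F4 P8 similar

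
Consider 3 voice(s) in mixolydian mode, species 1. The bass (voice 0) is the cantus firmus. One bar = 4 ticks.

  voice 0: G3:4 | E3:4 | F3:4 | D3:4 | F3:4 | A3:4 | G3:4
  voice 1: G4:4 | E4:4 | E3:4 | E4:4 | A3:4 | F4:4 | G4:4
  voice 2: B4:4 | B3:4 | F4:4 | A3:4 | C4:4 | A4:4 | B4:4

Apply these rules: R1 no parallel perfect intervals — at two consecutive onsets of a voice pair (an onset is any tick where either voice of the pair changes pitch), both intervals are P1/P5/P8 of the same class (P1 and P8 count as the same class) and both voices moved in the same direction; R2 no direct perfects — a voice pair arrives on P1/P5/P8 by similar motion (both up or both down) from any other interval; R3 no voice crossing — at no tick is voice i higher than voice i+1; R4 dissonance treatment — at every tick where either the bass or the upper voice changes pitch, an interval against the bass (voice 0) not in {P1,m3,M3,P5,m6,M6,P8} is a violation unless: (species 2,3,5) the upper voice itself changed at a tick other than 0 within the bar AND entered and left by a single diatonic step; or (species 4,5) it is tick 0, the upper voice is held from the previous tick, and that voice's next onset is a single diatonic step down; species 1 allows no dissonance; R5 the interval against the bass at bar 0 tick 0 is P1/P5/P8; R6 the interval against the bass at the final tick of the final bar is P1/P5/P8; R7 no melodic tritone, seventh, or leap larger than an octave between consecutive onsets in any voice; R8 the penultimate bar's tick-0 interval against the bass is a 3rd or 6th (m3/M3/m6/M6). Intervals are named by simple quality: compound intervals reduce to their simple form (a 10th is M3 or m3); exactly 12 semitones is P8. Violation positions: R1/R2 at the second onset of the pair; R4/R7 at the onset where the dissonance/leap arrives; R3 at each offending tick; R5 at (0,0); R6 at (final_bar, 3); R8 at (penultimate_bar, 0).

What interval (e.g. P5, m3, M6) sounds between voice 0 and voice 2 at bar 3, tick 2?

P5

voice 0=D3 voice 2=A3 -> P5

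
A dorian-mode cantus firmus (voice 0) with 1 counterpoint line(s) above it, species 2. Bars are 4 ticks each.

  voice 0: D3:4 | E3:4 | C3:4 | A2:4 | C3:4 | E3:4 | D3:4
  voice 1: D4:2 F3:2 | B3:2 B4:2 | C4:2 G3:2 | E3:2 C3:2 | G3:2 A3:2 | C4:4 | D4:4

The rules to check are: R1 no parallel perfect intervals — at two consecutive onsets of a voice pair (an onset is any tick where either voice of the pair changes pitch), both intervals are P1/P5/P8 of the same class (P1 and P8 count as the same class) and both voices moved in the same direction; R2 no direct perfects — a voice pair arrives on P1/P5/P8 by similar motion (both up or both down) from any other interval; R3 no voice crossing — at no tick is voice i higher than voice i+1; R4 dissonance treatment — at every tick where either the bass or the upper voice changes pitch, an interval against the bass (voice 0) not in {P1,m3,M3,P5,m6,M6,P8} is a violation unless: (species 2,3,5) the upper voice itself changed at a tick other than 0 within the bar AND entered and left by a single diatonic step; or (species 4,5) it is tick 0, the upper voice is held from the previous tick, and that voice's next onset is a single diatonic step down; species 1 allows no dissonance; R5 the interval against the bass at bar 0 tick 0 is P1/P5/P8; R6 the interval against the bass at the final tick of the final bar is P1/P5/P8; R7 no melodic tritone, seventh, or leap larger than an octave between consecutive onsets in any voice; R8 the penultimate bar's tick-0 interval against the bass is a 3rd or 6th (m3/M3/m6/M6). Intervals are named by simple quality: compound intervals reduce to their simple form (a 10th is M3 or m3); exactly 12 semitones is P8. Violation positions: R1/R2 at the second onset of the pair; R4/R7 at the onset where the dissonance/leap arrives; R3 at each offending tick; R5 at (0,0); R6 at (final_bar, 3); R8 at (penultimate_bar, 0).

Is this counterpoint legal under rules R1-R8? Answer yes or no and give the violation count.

No (6 violations)

bar 0: v0=D3 v1=D4 (P8)
bar 1: v0=E3 v1=B3 (P5)
bar 2: v0=C3 v1=C4 (P8)
bar 3: v0=A2 v1=E3 (P5)
bar 4: v0=C3 v1=G3 (P5)
bar 5: v0=E3 v1=C4 (m6)
bar 6: v0=D3 v1=D4 (P8)
  R2 @ bar1.0: D3/F3 m3 -> E3/B3 P5 similar
  R7 @ bar1.0: F3->B3 leap 6st
  R2 @ bar2.0: E3/B4 P5 -> C3/C4 P8 similar
  R7 @ bar2.0: B4->C4 leap 11st
  R1 @ bar3.0: C3/G3 P5 -> A2/E3 P5 similar
  R2 @ bar4.0: A2/C3 m3 -> C3/G3 P5 similar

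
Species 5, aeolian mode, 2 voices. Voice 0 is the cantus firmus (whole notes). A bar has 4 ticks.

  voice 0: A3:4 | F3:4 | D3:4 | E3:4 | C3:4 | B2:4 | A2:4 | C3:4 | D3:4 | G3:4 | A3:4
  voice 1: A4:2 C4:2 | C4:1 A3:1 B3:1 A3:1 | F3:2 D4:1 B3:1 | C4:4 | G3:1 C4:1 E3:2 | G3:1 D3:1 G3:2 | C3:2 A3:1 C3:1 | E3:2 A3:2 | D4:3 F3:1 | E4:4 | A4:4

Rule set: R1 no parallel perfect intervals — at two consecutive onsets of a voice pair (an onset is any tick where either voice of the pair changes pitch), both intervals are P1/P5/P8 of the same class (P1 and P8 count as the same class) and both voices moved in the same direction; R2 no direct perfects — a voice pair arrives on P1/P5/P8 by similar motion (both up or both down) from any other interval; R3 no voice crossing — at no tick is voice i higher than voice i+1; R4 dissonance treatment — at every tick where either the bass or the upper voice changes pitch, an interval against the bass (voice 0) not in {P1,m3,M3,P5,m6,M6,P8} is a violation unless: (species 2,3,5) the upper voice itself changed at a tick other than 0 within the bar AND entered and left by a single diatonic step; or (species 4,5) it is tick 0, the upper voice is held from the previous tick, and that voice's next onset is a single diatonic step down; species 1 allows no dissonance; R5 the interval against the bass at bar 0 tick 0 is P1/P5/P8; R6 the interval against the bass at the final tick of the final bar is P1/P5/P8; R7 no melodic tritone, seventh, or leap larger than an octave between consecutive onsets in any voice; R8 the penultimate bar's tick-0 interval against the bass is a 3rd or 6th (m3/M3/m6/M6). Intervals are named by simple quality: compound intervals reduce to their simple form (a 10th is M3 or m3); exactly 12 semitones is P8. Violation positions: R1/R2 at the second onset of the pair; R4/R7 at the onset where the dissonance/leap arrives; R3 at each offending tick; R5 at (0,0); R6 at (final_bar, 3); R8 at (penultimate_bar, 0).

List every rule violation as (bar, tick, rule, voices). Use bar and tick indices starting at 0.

bar 0: v0=A3 v1=A4 downbeat P8
bar 1: v0=F3 v1=C4 downbeat P5
bar 2: v0=D3 v1=F3 downbeat m3
bar 3: v0=E3 v1=C4 downbeat m6
bar 4: v0=C3 v1=G3 downbeat P5
bar 5: v0=B2 v1=G3 downbeat m6
bar 6: v0=A2 v1=C3 downbeat m3
bar 7: v0=C3 v1=E3 downbeat M3
bar 8: v0=D3 v1=D4 downbeat P8
bar 9: v0=G3 v1=E4 downbeat M6
bar 10: v0=A3 v1=A4 downbeat P8
  -> R2 @ bar 4 tick 0 v(0, 1): E3/C4 m6 -> C3/G3 P5 similar
  -> R2 @ bar 8 tick 0 v(0, 1): C3/A3 M6 -> D3/D4 P8 similar
  -> R7 @ bar 9 tick 0 v(1,): F3->E4 leap 11st
  -> R2 @ bar 10 tick 0 v(0, 1): G3/E4 M6 -> A3/A4 P8 similar

(4, 0, R2, (0, 1))
(8, 0, R2, (0, 1))
(9, 0, R7, (1,))
(10, 0, R2, (0, 1))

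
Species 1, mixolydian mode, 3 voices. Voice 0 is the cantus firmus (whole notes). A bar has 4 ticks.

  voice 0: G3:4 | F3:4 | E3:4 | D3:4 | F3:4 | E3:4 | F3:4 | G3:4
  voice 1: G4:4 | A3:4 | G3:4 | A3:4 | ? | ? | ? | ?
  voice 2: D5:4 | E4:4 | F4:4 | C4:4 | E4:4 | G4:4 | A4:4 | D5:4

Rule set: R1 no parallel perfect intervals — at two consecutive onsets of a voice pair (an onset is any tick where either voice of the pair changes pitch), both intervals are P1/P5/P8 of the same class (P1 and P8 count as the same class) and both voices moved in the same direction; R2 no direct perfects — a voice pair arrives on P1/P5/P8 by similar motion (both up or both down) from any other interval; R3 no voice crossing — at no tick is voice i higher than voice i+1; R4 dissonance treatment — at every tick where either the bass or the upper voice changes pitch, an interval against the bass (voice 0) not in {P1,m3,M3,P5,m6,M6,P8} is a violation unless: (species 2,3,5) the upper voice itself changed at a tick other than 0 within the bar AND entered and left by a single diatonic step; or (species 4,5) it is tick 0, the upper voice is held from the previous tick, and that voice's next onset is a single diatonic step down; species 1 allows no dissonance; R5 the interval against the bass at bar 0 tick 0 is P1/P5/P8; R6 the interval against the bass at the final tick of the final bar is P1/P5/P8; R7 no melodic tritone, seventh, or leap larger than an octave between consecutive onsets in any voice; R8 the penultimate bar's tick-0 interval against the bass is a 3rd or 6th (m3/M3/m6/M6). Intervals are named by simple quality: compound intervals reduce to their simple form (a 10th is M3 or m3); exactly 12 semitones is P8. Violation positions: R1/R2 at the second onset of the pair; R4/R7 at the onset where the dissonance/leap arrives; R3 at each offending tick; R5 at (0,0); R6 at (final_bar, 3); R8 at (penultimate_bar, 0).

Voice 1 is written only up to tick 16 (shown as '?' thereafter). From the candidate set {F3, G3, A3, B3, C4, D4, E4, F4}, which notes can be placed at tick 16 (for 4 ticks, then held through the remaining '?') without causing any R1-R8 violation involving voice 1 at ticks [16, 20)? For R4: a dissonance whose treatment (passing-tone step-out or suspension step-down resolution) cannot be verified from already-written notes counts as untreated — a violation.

F3: legal
G3: violates R4
A3: legal
B3: violates R4
C4: violates R1
D4: legal
E4: violates R2,R4
F4: violates R2,R3

{A3, D4, F3}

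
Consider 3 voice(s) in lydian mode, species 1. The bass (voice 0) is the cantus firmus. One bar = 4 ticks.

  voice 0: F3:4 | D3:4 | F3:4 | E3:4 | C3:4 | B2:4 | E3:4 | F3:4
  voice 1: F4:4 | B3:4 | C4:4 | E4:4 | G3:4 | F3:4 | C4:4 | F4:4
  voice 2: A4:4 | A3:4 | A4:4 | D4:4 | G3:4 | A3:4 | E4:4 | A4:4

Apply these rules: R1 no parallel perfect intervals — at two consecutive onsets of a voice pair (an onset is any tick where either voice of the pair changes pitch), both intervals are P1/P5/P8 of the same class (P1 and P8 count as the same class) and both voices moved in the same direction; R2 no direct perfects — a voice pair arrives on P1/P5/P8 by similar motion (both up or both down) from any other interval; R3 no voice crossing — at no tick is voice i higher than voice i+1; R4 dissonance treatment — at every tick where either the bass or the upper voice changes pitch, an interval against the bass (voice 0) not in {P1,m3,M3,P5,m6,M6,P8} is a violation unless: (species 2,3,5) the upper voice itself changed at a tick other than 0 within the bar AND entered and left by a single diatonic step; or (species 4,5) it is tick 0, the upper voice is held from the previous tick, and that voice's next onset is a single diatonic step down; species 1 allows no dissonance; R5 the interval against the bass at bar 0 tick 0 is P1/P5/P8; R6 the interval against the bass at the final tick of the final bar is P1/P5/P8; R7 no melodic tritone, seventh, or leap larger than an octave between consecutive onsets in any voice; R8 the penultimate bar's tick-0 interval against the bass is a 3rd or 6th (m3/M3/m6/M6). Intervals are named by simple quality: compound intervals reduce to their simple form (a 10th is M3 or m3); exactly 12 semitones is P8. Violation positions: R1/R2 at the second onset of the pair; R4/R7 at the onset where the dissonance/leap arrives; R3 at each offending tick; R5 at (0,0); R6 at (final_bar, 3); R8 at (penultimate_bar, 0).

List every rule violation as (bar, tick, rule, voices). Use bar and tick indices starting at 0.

bar 0: v0=F3 v1=F4 v2=A4 downbeat M3
bar 1: v0=D3 v1=B3 v2=A3 downbeat P5
bar 2: v0=F3 v1=C4 v2=A4 downbeat M3
bar 3: v0=E3 v1=E4 v2=D4 downbeat m7
bar 4: v0=C3 v1=G3 v2=G3 downbeat P5
bar 5: v0=B2 v1=F3 v2=A3 downbeat m7
bar 6: v0=E3 v1=C4 v2=E4 downbeat P8
bar 7: v0=F3 v1=F4 v2=A4 downbeat M3
  -> R5 @ bar 0 tick 0 v(0, 2): opens on M3
  -> R2 @ bar 1 tick 0 v(0, 2): F3/A4 M3 -> D3/A3 P5 similar
  -> R3 @ bar 1 tick 0 v(1, 2): B3 above A3
  -> R7 @ bar 1 tick 0 v(1,): F4->B3 leap 6st
  -> R3 @ bar 1 tick 1 v(1, 2): B3 above A3
  -> R3 @ bar 1 tick 2 v(1, 2): B3 above A3
  -> R3 @ bar 1 tick 3 v(1, 2): B3 above A3
  -> R2 @ bar 2 tick 0 v(0, 1): D3/B3 M6 -> F3/C4 P5 similar
  -> R3 @ bar 3 tick 0 v(1, 2): E4 above D4
  -> R4 @ bar 3 tick 0 v(0, 2): E3/D4 m7 untreated
  -> R3 @ bar 3 tick 1 v(1, 2): E4 above D4
  -> R3 @ bar 3 tick 2 v(1, 2): E4 above D4
  -> R3 @ bar 3 tick 3 v(1, 2): E4 above D4
  -> R2 @ bar 4 tick 0 v(0, 1): E3/E4 P8 -> C3/G3 P5 similar
  -> R2 @ bar 4 tick 0 v(0, 2): E3/D4 m7 -> C3/G3 P5 similar
  -> R2 @ bar 4 tick 0 v(1, 2): E4/D4 M2 -> G3/G3 P1 similar
  -> R4 @ bar 5 tick 0 v(0, 1): B2/F3 TT untreated
  -> R4 @ bar 5 tick 0 v(0, 2): B2/A3 m7 untreated
  -> R2 @ bar 6 tick 0 v(0, 2): B2/A3 m7 -> E3/E4 P8 similar
  -> R8 @ bar 6 tick 0 v(0, 2): penult P8 not 3rd/6th
  -> R2 @ bar 7 tick 0 v(0, 1): E3/C4 m6 -> F3/F4 P8 similar
  -> R6 @ bar 7 tick 3 v(0, 2): closes on M3

(0, 0, R5, (0, 2))
(1, 0, R2, (0, 2))
(1, 0, R3, (1, 2))
(1, 0, R7, (1,))
(1, 1, R3, (1, 2))
(1, 2, R3, (1, 2))
(1, 3, R3, (1, 2))
(2, 0, R2, (0, 1))
(3, 0, R3, (1, 2))
(3, 0, R4, (0, 2))
(3, 1, R3, (1, 2))
(3, 2, R3, (1, 2))
(3, 3, R3, (1, 2))
(4, 0, R2, (0, 1))
(4, 0, R2, (0, 2))
(4, 0, R2, (1, 2))
(5, 0, R4, (0, 1))
(5, 0, R4, (0, 2))
(6, 0, R2, (0, 2))
(6, 0, R8, (0, 2))
(7, 0, R2, (0, 1))
(7, 3, R6, (0, 2))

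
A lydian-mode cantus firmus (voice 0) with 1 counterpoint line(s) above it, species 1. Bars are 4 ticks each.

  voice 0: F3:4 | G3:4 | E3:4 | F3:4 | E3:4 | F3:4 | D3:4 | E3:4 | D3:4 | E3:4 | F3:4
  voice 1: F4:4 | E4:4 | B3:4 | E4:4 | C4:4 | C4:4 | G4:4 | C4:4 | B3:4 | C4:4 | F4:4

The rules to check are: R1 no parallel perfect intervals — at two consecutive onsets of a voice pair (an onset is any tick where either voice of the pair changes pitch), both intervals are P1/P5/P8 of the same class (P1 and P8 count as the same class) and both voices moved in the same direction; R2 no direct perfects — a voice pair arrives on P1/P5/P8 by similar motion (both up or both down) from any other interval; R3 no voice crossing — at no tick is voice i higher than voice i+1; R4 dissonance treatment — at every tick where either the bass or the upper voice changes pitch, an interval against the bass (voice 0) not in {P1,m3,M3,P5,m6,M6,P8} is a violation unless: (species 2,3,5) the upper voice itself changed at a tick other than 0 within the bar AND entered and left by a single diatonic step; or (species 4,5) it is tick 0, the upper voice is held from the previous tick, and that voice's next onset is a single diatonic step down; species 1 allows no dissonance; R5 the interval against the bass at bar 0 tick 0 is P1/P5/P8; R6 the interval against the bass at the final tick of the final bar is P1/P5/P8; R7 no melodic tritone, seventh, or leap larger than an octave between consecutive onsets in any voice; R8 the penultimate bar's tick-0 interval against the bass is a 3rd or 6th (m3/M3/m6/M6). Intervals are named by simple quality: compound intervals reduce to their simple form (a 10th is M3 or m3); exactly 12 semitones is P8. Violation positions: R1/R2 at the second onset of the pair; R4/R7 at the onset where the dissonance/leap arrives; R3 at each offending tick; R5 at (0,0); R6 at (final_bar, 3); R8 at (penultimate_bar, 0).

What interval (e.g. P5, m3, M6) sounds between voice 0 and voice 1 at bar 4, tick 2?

m6

voice 0=E3 voice 1=C4 -> m6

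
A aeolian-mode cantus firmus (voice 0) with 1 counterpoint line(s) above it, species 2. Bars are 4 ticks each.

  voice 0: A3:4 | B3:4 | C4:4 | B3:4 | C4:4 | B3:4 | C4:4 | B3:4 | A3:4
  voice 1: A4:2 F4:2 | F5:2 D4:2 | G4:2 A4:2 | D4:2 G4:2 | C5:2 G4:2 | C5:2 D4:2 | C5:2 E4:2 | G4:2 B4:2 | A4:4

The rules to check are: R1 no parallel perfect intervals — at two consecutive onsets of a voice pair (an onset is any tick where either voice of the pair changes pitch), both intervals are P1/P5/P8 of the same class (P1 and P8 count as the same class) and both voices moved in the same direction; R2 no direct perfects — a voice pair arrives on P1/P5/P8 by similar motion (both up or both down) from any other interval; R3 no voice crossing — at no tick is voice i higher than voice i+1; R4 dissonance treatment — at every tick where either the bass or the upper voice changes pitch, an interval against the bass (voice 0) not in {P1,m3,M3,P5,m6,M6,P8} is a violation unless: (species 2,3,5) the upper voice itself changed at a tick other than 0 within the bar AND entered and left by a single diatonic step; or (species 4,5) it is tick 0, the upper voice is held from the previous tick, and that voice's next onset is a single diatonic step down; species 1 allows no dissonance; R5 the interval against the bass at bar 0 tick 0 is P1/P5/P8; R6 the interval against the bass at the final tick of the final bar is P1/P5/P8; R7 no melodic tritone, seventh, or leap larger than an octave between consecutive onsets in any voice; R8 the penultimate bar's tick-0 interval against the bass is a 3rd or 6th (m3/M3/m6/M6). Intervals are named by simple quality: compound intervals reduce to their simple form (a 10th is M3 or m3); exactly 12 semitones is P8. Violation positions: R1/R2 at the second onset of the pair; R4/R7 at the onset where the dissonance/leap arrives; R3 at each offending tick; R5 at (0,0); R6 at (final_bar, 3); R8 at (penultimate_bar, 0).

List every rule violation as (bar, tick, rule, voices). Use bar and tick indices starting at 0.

(1, 0, R4, (0, 1))
(1, 2, R7, (1,))
(2, 0, R2, (0, 1))
(4, 0, R2, (0, 1))
(5, 0, R4, (0, 1))
(5, 2, R7, (1,))
(6, 0, R2, (0, 1))
(6, 0, R7, (1,))
(8, 0, R1, (0, 1))

bar 0: v0=A3 v1=A4 downbeat P8
bar 1: v0=B3 v1=F5 downbeat TT
bar 2: v0=C4 v1=G4 downbeat P5
bar 3: v0=B3 v1=D4 downbeat m3
bar 4: v0=C4 v1=C5 downbeat P8
bar 5: v0=B3 v1=C5 downbeat m2
bar 6: v0=C4 v1=C5 downbeat P8
bar 7: v0=B3 v1=G4 downbeat m6
bar 8: v0=A3 v1=A4 downbeat P8
  -> R4 @ bar 1 tick 0 v(0, 1): B3/F5 TT untreated
  -> R7 @ bar 1 tick 2 v(1,): F5->D4 leap 15st
  -> R2 @ bar 2 tick 0 v(0, 1): B3/D4 m3 -> C4/G4 P5 similar
  -> R2 @ bar 4 tick 0 v(0, 1): B3/G4 m6 -> C4/C5 P8 similar
  -> R4 @ bar 5 tick 0 v(0, 1): B3/C5 m2 untreated
  -> R7 @ bar 5 tick 2 v(1,): C5->D4 leap 10st
  -> R2 @ bar 6 tick 0 v(0, 1): B3/D4 m3 -> C4/C5 P8 similar
  -> R7 @ bar 6 tick 0 v(1,): D4->C5 leap 10st
  -> R1 @ bar 8 tick 0 v(0, 1): B3/B4 P8 -> A3/A4 P8 similar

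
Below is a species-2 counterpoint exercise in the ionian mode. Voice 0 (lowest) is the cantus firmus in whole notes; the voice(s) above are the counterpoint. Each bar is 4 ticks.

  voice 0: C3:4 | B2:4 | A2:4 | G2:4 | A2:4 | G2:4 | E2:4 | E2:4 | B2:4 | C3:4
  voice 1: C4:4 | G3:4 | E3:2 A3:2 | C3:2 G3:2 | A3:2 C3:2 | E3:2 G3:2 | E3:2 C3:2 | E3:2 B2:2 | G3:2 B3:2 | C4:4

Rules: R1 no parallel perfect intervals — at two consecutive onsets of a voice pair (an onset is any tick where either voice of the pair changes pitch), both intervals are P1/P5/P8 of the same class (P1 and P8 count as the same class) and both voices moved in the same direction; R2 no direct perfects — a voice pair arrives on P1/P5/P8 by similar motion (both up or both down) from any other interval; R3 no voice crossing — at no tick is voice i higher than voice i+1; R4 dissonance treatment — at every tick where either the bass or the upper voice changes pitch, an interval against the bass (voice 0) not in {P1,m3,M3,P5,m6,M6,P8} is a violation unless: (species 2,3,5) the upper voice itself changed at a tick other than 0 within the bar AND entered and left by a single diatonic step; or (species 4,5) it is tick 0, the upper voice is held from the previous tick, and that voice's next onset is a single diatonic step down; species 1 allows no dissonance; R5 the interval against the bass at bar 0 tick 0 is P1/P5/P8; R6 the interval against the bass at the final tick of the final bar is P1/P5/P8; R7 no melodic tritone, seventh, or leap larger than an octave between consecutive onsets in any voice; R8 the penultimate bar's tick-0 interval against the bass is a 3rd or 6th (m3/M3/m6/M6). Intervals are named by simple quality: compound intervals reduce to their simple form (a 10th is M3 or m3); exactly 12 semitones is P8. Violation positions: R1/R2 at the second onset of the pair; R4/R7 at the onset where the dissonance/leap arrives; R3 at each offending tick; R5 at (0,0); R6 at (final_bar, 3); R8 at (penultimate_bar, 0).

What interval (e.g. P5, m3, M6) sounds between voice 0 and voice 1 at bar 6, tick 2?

voice 0=E2 voice 1=C3 -> m6

m6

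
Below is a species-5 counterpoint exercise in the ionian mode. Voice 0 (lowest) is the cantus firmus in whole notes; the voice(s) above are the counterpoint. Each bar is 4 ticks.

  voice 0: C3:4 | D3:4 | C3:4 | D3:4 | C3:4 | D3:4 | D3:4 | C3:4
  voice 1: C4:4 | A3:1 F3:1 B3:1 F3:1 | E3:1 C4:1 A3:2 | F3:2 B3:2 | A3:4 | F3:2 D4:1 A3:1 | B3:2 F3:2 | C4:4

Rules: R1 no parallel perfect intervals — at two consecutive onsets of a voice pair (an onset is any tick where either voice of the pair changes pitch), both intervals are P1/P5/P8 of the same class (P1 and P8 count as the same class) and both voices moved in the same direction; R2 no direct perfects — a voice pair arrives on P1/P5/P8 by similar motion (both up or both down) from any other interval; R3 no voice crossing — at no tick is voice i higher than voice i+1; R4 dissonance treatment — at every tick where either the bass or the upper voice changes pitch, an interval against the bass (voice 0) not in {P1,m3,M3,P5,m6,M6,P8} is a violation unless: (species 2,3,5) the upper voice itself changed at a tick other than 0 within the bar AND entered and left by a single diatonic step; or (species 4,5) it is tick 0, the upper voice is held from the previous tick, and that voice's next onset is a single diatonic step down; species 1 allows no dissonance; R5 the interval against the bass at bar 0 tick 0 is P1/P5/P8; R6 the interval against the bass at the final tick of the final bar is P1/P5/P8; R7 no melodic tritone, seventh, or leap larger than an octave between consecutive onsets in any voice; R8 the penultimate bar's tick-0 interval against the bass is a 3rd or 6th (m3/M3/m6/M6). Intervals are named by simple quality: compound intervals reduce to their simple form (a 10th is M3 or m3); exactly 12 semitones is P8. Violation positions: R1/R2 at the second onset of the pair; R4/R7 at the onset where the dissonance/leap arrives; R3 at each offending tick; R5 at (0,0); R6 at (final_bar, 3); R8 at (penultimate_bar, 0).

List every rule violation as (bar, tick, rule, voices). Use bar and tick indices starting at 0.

bar 0: v0=C3 v1=C4 downbeat P8
bar 1: v0=D3 v1=A3 downbeat P5
bar 2: v0=C3 v1=E3 downbeat M3
bar 3: v0=D3 v1=F3 downbeat m3
bar 4: v0=C3 v1=A3 downbeat M6
bar 5: v0=D3 v1=F3 downbeat m3
bar 6: v0=D3 v1=B3 downbeat M6
bar 7: v0=C3 v1=C4 downbeat P8
  -> R7 @ bar 1 tick 2 v(1,): F3->B3 leap 6st
  -> R7 @ bar 1 tick 3 v(1,): B3->F3 leap 6st
  -> R7 @ bar 3 tick 2 v(1,): F3->B3 leap 6st
  -> R7 @ bar 6 tick 2 v(1,): B3->F3 leap 6st

(1, 2, R7, (1,))
(1, 3, R7, (1,))
(3, 2, R7, (1,))
(6, 2, R7, (1,))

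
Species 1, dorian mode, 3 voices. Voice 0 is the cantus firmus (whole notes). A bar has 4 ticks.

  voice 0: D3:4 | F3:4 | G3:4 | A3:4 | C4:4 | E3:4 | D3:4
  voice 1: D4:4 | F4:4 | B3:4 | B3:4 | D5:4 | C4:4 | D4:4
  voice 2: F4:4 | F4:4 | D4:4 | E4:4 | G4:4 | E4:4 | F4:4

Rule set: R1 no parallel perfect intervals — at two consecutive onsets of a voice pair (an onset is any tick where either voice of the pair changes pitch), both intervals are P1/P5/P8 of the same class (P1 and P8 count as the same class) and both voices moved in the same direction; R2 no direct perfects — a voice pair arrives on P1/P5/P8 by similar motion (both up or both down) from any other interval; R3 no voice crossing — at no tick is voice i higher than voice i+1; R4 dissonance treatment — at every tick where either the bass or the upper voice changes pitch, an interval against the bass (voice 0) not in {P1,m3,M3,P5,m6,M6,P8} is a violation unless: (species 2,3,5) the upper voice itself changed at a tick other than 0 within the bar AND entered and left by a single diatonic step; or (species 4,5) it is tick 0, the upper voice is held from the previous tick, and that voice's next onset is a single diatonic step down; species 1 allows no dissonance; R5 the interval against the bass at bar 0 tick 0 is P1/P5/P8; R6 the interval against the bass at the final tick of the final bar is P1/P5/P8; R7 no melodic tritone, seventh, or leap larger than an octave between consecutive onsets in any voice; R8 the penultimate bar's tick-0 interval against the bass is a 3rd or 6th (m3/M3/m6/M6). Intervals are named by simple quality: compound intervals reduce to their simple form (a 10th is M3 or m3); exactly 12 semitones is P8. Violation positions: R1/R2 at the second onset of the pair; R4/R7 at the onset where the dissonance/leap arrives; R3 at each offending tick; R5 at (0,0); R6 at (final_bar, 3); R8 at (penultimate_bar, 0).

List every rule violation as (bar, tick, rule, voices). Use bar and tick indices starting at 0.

(0, 0, R5, (0, 2))
(1, 0, R1, (0, 1))
(2, 0, R7, (1,))
(3, 0, R1, (0, 2))
(3, 0, R4, (0, 1))
(4, 0, R1, (0, 2))
(4, 0, R2, (1, 2))
(4, 0, R3, (1, 2))
(4, 0, R4, (0, 1))
(4, 0, R7, (1,))
(4, 1, R3, (1, 2))
(4, 2, R3, (1, 2))
(4, 3, R3, (1, 2))
(5, 0, R2, (0, 2))
(5, 0, R7, (1,))
(5, 0, R8, (0, 2))
(6, 3, R6, (0, 2))

bar 0: v0=D3 v1=D4 v2=F4 downbeat m3
bar 1: v0=F3 v1=F4 v2=F4 downbeat P8
bar 2: v0=G3 v1=B3 v2=D4 downbeat P5
bar 3: v0=A3 v1=B3 v2=E4 downbeat P5
bar 4: v0=C4 v1=D5 v2=G4 downbeat P5
bar 5: v0=E3 v1=C4 v2=E4 downbeat P8
bar 6: v0=D3 v1=D4 v2=F4 downbeat m3
  -> R5 @ bar 0 tick 0 v(0, 2): opens on m3
  -> R1 @ bar 1 tick 0 v(0, 1): D3/D4 P8 -> F3/F4 P8 similar
  -> R7 @ bar 2 tick 0 v(1,): F4->B3 leap 6st
  -> R1 @ bar 3 tick 0 v(0, 2): G3/D4 P5 -> A3/E4 P5 similar
  -> R4 @ bar 3 tick 0 v(0, 1): A3/B3 M2 untreated
  -> R1 @ bar 4 tick 0 v(0, 2): A3/E4 P5 -> C4/G4 P5 similar
  -> R2 @ bar 4 tick 0 v(1, 2): B3/E4 P4 -> D5/G4 P5 similar
  -> R3 @ bar 4 tick 0 v(1, 2): D5 above G4
  -> R4 @ bar 4 tick 0 v(0, 1): C4/D5 M2 untreated
  -> R7 @ bar 4 tick 0 v(1,): B3->D5 leap 15st
  -> R3 @ bar 4 tick 1 v(1, 2): D5 above G4
  -> R3 @ bar 4 tick 2 v(1, 2): D5 above G4
  -> R3 @ bar 4 tick 3 v(1, 2): D5 above G4
  -> R2 @ bar 5 tick 0 v(0, 2): C4/G4 P5 -> E3/E4 P8 similar
  -> R7 @ bar 5 tick 0 v(1,): D5->C4 leap 14st
  -> R8 @ bar 5 tick 0 v(0, 2): penult P8 not 3rd/6th
  -> R6 @ bar 6 tick 3 v(0, 2): closes on m3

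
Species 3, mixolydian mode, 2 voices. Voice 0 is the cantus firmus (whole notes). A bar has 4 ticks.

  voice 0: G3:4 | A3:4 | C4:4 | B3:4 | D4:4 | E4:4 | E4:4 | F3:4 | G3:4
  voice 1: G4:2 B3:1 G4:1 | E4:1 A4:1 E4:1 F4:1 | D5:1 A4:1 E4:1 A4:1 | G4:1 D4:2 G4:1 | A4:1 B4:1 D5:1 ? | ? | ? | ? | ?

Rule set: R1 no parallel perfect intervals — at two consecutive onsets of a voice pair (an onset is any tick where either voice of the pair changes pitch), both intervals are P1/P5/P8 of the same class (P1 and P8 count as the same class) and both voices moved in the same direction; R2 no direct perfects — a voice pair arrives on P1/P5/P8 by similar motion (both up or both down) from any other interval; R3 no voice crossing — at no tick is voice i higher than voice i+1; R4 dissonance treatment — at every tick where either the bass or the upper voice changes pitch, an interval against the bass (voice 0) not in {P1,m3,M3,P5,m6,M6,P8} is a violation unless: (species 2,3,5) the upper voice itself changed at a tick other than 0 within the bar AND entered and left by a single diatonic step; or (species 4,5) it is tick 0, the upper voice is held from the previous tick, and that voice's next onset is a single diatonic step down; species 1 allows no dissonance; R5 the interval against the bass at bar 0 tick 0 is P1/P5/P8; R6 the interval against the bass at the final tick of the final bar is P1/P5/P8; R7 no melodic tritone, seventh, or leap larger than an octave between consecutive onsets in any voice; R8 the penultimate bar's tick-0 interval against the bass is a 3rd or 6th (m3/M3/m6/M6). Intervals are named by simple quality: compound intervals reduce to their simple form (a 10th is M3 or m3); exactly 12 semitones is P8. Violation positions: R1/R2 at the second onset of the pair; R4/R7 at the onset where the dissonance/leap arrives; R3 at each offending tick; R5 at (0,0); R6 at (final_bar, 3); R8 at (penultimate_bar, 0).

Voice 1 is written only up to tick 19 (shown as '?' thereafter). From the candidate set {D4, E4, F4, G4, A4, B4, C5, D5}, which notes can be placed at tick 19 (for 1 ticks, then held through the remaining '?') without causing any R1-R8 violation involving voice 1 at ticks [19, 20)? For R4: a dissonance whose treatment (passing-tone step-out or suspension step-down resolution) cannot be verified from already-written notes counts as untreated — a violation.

{A4, B4, D4, D5, F4}

D4: legal
E4: violates R4,R7
F4: legal
G4: violates R4
A4: legal
B4: legal
C5: violates R4
D5: legal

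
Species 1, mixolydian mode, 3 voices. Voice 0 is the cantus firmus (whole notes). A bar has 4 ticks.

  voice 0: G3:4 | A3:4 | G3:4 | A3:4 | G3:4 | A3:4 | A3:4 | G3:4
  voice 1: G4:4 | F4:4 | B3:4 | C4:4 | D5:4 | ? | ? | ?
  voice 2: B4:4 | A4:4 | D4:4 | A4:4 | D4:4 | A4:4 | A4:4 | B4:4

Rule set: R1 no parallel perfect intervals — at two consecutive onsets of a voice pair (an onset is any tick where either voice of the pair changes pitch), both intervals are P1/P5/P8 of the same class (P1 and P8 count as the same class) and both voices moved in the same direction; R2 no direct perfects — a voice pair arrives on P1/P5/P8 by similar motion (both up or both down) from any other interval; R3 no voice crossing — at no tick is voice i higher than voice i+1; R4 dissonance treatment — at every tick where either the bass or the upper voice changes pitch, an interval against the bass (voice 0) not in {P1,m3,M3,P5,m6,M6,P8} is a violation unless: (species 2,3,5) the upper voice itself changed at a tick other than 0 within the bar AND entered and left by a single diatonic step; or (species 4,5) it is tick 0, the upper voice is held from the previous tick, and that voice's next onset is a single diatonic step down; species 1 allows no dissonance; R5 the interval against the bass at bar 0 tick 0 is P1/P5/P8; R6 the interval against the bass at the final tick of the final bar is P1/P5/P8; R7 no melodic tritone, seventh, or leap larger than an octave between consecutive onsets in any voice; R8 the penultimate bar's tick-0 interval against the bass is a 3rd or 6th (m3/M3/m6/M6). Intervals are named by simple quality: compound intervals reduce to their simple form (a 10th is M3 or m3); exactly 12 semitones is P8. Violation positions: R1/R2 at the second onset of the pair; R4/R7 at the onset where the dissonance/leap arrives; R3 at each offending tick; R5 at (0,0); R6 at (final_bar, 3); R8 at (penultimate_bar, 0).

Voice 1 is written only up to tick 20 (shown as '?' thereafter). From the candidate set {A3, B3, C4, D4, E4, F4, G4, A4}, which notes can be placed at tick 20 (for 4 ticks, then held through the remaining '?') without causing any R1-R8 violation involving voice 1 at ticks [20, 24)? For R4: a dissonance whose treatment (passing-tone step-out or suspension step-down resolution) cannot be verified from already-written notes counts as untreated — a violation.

A3: violates R7
B3: violates R4,R7
C4: violates R7
D4: violates R4
E4: violates R7
F4: legal
G4: violates R4
A4: legal

{A4, F4}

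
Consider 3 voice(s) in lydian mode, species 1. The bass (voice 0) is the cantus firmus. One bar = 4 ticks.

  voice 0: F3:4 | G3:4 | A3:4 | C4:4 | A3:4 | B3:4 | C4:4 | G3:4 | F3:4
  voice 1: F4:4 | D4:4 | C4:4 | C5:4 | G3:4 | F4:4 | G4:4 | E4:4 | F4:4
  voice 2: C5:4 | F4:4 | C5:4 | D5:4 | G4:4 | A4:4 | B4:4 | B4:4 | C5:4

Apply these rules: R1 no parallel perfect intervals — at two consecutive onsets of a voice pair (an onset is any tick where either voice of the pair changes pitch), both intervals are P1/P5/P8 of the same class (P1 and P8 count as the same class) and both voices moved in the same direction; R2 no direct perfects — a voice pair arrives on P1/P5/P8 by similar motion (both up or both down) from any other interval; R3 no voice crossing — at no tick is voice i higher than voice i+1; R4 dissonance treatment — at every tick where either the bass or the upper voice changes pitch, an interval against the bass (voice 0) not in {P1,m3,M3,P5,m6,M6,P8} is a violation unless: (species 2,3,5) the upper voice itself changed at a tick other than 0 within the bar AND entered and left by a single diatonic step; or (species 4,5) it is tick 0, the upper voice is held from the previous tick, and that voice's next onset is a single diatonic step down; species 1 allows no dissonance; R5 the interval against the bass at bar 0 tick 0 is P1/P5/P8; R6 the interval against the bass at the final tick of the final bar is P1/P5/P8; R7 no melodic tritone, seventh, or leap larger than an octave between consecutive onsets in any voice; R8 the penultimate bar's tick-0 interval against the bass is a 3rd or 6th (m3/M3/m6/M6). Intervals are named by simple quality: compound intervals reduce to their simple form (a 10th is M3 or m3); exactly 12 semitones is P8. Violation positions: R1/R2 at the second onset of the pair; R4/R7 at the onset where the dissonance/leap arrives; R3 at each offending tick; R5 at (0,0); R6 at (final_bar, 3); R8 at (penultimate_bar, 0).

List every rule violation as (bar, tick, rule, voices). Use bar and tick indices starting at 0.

bar 0: v0=F3 v1=F4 v2=C5 downbeat P5
bar 1: v0=G3 v1=D4 v2=F4 downbeat m7
bar 2: v0=A3 v1=C4 v2=C5 downbeat m3
bar 3: v0=C4 v1=C5 v2=D5 downbeat M2
bar 4: v0=A3 v1=G3 v2=G4 downbeat m7
bar 5: v0=B3 v1=F4 v2=A4 downbeat m7
bar 6: v0=C4 v1=G4 v2=B4 downbeat M7
bar 7: v0=G3 v1=E4 v2=B4 downbeat M3
bar 8: v0=F3 v1=F4 v2=C5 downbeat P5
  -> R4 @ bar 1 tick 0 v(0, 2): G3/F4 m7 untreated
  -> R2 @ bar 3 tick 0 v(0, 1): A3/C4 m3 -> C4/C5 P8 similar
  -> R4 @ bar 3 tick 0 v(0, 2): C4/D5 M2 untreated
  -> R2 @ bar 4 tick 0 v(1, 2): C5/D5 M2 -> G3/G4 P8 similar
  -> R3 @ bar 4 tick 0 v(0, 1): A3 above G3
  -> R4 @ bar 4 tick 0 v(0, 1): A3/G3 M2 untreated
  -> R4 @ bar 4 tick 0 v(0, 2): A3/G4 m7 untreated
  -> R7 @ bar 4 tick 0 v(1,): C5->G3 leap 17st
  -> R3 @ bar 4 tick 1 v(0, 1): A3 above G3
  -> R3 @ bar 4 tick 2 v(0, 1): A3 above G3
  -> R3 @ bar 4 tick 3 v(0, 1): A3 above G3
  -> R4 @ bar 5 tick 0 v(0, 1): B3/F4 TT untreated
  -> R4 @ bar 5 tick 0 v(0, 2): B3/A4 m7 untreated
  -> R7 @ bar 5 tick 0 v(1,): G3->F4 leap 10st
  -> R2 @ bar 6 tick 0 v(0, 1): B3/F4 TT -> C4/G4 P5 similar
  -> R4 @ bar 6 tick 0 v(0, 2): C4/B4 M7 untreated
  -> R1 @ bar 8 tick 0 v(1, 2): E4/B4 P5 -> F4/C5 P5 similar

(1, 0, R4, (0, 2))
(3, 0, R2, (0, 1))
(3, 0, R4, (0, 2))
(4, 0, R2, (1, 2))
(4, 0, R3, (0, 1))
(4, 0, R4, (0, 1))
(4, 0, R4, (0, 2))
(4, 0, R7, (1,))
(4, 1, R3, (0, 1))
(4, 2, R3, (0, 1))
(4, 3, R3, (0, 1))
(5, 0, R4, (0, 1))
(5, 0, R4, (0, 2))
(5, 0, R7, (1,))
(6, 0, R2, (0, 1))
(6, 0, R4, (0, 2))
(8, 0, R1, (1, 2))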